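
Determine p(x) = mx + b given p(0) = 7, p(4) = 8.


p(x) = mx + b. Using p(0)=7, p(4)=8:
m = (7 - 8)/(0 - 4) = -1/-4 = 1/4
b = 7 - m*(0) = 7 = 7
p(x) = (1/4)x + 7


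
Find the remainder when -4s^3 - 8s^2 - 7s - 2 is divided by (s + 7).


By the Remainder Theorem, the remainder equals p(-7):
  -4*(-7)^3 = 1372
  -8*(-7)^2 = -392
  -7*(-7)^1 = 49
  constant: -2
Sum: 1372 - 392 + 49 - 2 = 1027


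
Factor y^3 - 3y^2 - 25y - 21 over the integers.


Try integer roots (divisors of -21). y=-3: p(-3)=0.
Divide out (y + 3): quotient is y^2 - 6y - 7.
Factor the quadratic: (y + 1)(y - 7)
Result: (y + 3)(y + 1)(y - 7)


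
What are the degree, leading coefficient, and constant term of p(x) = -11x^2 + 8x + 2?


Highest power of x is 2, with coefficient -11. Constant term is 2.
Degree = 2, leading coefficient = -11, constant term = 2


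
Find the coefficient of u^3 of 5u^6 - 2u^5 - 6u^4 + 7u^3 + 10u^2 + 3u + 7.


Read off the coefficient of u^3: 7


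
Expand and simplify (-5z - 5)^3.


Expand (-5z - 5)^3 by repeated multiplication:
  (-5z - 5)^2 = 25z^2 + 50z + 25
= -125z^3 - 375z^2 - 375z - 125


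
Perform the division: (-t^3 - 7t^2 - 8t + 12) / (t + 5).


(-t^3 - 7t^2 - 8t + 12) / (t + 5)
Step 1: -t^2 * (t + 5) = -t^3 - 5t^2; subtract.
Step 2: -2t * (t + 5) = -2t^2 - 10t; subtract.
Step 3: 2 * (t + 5) = 2t + 10; subtract.
Quotient: -t^2 - 2t + 2, Remainder: 2


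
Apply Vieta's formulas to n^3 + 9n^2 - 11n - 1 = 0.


Monic cubic n^3+bn^2+cn+d=0: sum=-b, pairwise sum=c, product=-d.
b=9, c=-11, d=-1
r1+r2+r3 = -9
r1r2+r1r3+r2r3 = -11
r1r2r3 = 1


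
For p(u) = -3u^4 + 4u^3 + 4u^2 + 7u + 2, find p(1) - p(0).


p(1) = 14
p(0) = 2
p(1) - p(0) = 14 - 2 = 12


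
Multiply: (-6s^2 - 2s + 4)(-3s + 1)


Distribute each term of the first polynomial:
  (-6s^2)(-3s + 1) = 18s^3 - 6s^2
  (-2s)(-3s + 1) = 6s^2 - 2s
  (4)(-3s + 1) = -12s + 4
Sum: 18s^3 - 14s + 4


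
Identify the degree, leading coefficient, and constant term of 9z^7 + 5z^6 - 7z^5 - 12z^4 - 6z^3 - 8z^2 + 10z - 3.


Highest power of z is 7, with coefficient 9. Constant term is -3.
Degree = 7, leading coefficient = 9, constant term = -3


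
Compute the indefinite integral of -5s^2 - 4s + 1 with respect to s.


Reverse power rule on each term:
  ∫ -5s^2 ds = -(5/3)s^3
  ∫ -4s ds = -2s^2
  ∫ 1 ds = s
F(s) = -(5/3)s^3 - 2s^2 + s + C


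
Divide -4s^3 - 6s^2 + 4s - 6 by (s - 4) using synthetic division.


Synthetic division with c = 4. Coefficients: -4, -6, 4, -6
Bring down -4.
  -4 * 4 = -16; -16 - 6 = -22
  -22 * 4 = -88; -88 + 4 = -84
  -84 * 4 = -336; -336 - 6 = -342
Quotient: -4s^2 - 22s - 84, Remainder: -342


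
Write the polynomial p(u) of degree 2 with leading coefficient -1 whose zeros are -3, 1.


p(u) = -(u + 3)(u - 1)
Expand: -u^2 - 2u + 3


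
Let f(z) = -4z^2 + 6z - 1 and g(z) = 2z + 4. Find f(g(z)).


Substitute g(z) into f:
f(g(z)) = -4*(2z + 4)^2 + 6*(2z + 4) + (-1)
(2z + 4)^2 = 4z^2 + 16z + 16
Expand and combine: -16z^2 - 52z - 41


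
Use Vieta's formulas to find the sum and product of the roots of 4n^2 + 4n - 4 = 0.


For an^2+bn+c=0: sum = -b/a, product = c/a.
a=4, b=4, c=-4
Sum = -(4)/4 = -1
Product = (-4)/4 = -1


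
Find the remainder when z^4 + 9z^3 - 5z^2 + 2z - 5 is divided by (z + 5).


By the Remainder Theorem, the remainder equals p(-5):
  1*(-5)^4 = 625
  9*(-5)^3 = -1125
  -5*(-5)^2 = -125
  2*(-5)^1 = -10
  constant: -5
Sum: 625 - 1125 - 125 - 10 - 5 = -640


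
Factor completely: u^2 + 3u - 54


Roots satisfy r1 + r2 = -b/a = -3 and r1*r2 = c/a = -54.
So r1 = 6, r2 = -9.
u^2 + 3u - 54 = (u - r1)(u - r2) = (u - 6)(u + 9)


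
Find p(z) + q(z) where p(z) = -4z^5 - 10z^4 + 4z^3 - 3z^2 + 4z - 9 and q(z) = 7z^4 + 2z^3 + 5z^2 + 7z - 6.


Align terms by degree and add:
  -4z^5 - 10z^4 + 4z^3 - 3z^2 + 4z - 9
+ 7z^4 + 2z^3 + 5z^2 + 7z - 6
= -4z^5 - 3z^4 + 6z^3 + 2z^2 + 11z - 15


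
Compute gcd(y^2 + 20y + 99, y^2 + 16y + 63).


Factor each:
  y^2 + 20y + 99 = (y + 9)(y + 11)
  y^2 + 16y + 63 = (y + 9)(y + 7)
Common monic factor: y + 9


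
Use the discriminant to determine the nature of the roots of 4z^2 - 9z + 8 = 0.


D = b^2 - 4ac = (-9)^2 - 4(4)(8) = 81 - 128 = -47
Since D < 0: two complex conjugate roots (no real roots)


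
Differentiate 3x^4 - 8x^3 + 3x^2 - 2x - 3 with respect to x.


Apply the power rule term by term:
  d/dx(3x^4) = 12x^3
  d/dx(-8x^3) = -24x^2
  d/dx(3x^2) = 6x
  d/dx(-2x) = -2
  d/dx(-3) = 0
p'(x) = 12x^3 - 24x^2 + 6x - 2


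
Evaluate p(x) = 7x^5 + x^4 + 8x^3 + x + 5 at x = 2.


Using direct substitution:
  7 * (2)^5 = 224
  1 * (2)^4 = 16
  8 * (2)^3 = 64
  0 * (2)^2 = 0
  1 * (2)^1 = 2
  constant: 5
Sum = 224 + 16 + 64 + 0 + 2 + 5 = 311


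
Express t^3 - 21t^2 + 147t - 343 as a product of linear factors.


Try integer roots (divisors of -343). t=7: p(7)=0.
Divide out (t - 7): quotient is t^2 - 14t + 49.
Factor the quadratic: (t - 7)(t - 7)
Result: (t - 7)(t - 7)(t - 7)


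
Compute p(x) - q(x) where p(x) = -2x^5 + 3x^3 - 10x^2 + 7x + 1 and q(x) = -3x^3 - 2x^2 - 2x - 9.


Distribute the minus sign:
  (-2x^5 + 3x^3 - 10x^2 + 7x + 1)
- (-3x^3 - 2x^2 - 2x - 9)
Negate second polynomial: 3x^3 + 2x^2 + 2x + 9
Add: -2x^5 + 6x^3 - 8x^2 + 9x + 10


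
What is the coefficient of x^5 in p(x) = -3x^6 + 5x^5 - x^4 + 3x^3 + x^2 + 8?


Read off the coefficient of x^5: 5


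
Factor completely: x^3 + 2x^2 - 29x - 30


Try integer roots (divisors of -30). x=-1: p(-1)=0.
Divide out (x + 1): quotient is x^2 + x - 30.
Factor the quadratic: (x + 6)(x - 5)
Result: (x + 1)(x + 6)(x - 5)


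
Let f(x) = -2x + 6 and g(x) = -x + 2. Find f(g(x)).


Substitute g(x) into f:
f(g(x)) = -2*(-x + 2) + 6
Expand and combine: 2x + 2


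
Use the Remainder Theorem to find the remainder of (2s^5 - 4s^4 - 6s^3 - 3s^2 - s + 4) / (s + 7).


By the Remainder Theorem, the remainder equals p(-7):
  2*(-7)^5 = -33614
  -4*(-7)^4 = -9604
  -6*(-7)^3 = 2058
  -3*(-7)^2 = -147
  -1*(-7)^1 = 7
  constant: 4
Sum: -33614 - 9604 + 2058 - 147 + 7 + 4 = -41296


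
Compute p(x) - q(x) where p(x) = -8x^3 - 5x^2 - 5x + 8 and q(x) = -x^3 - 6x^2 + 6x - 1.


Distribute the minus sign:
  (-8x^3 - 5x^2 - 5x + 8)
- (-x^3 - 6x^2 + 6x - 1)
Negate second polynomial: x^3 + 6x^2 - 6x + 1
Add: -7x^3 + x^2 - 11x + 9


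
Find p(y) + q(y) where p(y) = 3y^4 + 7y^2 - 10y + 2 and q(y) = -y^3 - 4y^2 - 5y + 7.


Align terms by degree and add:
  3y^4 + 7y^2 - 10y + 2
  -y^3 - 4y^2 - 5y + 7
= 3y^4 - y^3 + 3y^2 - 15y + 9


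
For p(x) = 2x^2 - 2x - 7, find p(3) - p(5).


p(3) = 5
p(5) = 33
p(3) - p(5) = 5 - 33 = -28


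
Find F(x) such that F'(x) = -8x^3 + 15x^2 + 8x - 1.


Reverse power rule on each term:
  ∫ -8x^3 dx = -2x^4
  ∫ 15x^2 dx = 5x^3
  ∫ 8x dx = 4x^2
  ∫ -1 dx = -x
F(x) = -2x^4 + 5x^3 + 4x^2 - x + C


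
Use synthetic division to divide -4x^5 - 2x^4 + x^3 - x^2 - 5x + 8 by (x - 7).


Synthetic division with c = 7. Coefficients: -4, -2, 1, -1, -5, 8
Bring down -4.
  -4 * 7 = -28; -28 - 2 = -30
  -30 * 7 = -210; -210 + 1 = -209
  -209 * 7 = -1463; -1463 - 1 = -1464
  -1464 * 7 = -10248; -10248 - 5 = -10253
  -10253 * 7 = -71771; -71771 + 8 = -71763
Quotient: -4x^4 - 30x^3 - 209x^2 - 1464x - 10253, Remainder: -71763


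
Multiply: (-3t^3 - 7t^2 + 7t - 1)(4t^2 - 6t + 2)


Distribute each term of the first polynomial:
  (-3t^3)(4t^2 - 6t + 2) = -12t^5 + 18t^4 - 6t^3
  (-7t^2)(4t^2 - 6t + 2) = -28t^4 + 42t^3 - 14t^2
  (7t)(4t^2 - 6t + 2) = 28t^3 - 42t^2 + 14t
  (-1)(4t^2 - 6t + 2) = -4t^2 + 6t - 2
Sum: -12t^5 - 10t^4 + 64t^3 - 60t^2 + 20t - 2


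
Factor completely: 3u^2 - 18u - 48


Roots satisfy r1 + r2 = -b/a = 6 and r1*r2 = c/a = -16.
So r1 = 8, r2 = -2.
3u^2 - 18u - 48 = 3(u - r1)(u - r2) = 3(u - 8)(u + 2)


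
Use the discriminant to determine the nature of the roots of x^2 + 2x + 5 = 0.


D = b^2 - 4ac = (2)^2 - 4(1)(5) = 4 - 20 = -16
Since D < 0: two complex conjugate roots (no real roots)


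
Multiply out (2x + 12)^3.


Expand (2x + 12)^3 by repeated multiplication:
  (2x + 12)^2 = 4x^2 + 48x + 144
= 8x^3 + 144x^2 + 864x + 1728


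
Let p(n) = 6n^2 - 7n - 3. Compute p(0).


Using direct substitution:
  6 * (0)^2 = 0
  -7 * (0)^1 = 0
  constant: -3
Sum = 0 + 0 - 3 = -3


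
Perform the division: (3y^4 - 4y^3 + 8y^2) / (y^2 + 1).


(3y^4 - 4y^3 + 8y^2) / (y^2 + 1)
Step 1: 3y^2 * (y^2 + 1) = 3y^4 + 3y^2; subtract.
Step 2: -4y * (y^2 + 1) = -4y^3 - 4y; subtract.
Step 3: 5 * (y^2 + 1) = 5y^2 + 5; subtract.
Quotient: 3y^2 - 4y + 5, Remainder: 4y - 5


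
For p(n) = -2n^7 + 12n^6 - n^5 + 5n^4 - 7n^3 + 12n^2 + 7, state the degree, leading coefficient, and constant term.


Highest power of n is 7, with coefficient -2. Constant term is 7.
Degree = 7, leading coefficient = -2, constant term = 7


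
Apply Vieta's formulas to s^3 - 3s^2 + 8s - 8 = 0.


Monic cubic s^3+bs^2+cs+d=0: sum=-b, pairwise sum=c, product=-d.
b=-3, c=8, d=-8
r1+r2+r3 = 3
r1r2+r1r3+r2r3 = 8
r1r2r3 = 8


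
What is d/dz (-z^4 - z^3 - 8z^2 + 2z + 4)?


Apply the power rule term by term:
  d/dz(-z^4) = -4z^3
  d/dz(-z^3) = -3z^2
  d/dz(-8z^2) = -16z
  d/dz(2z) = 2
  d/dz(4) = 0
p'(z) = -4z^3 - 3z^2 - 16z + 2


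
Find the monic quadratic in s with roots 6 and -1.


p(s) = (s - 6)(s + 1)
Expand: s^2 - 5s - 6


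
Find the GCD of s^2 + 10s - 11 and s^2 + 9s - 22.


Factor each:
  s^2 + 10s - 11 = (s + 11)(s - 1)
  s^2 + 9s - 22 = (s + 11)(s - 2)
Common monic factor: s + 11


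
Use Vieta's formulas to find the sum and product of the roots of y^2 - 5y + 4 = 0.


For ay^2+by+c=0: sum = -b/a, product = c/a.
a=1, b=-5, c=4
Sum = -(-5)/1 = 5
Product = (4)/1 = 4


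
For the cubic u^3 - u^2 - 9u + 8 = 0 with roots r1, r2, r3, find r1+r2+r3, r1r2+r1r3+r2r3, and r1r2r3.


Monic cubic u^3+bu^2+cu+d=0: sum=-b, pairwise sum=c, product=-d.
b=-1, c=-9, d=8
r1+r2+r3 = 1
r1r2+r1r3+r2r3 = -9
r1r2r3 = -8


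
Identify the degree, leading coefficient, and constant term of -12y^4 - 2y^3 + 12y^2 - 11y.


Highest power of y is 4, with coefficient -12. Constant term is 0.
Degree = 4, leading coefficient = -12, constant term = 0


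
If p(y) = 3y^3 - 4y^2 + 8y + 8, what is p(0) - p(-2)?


p(0) = 8
p(-2) = -48
p(0) - p(-2) = 8 + 48 = 56


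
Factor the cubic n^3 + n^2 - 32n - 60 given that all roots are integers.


Try integer roots (divisors of -60). n=6: p(6)=0.
Divide out (n - 6): quotient is n^2 + 7n + 10.
Factor the quadratic: (n + 2)(n + 5)
Result: (n - 6)(n + 2)(n + 5)


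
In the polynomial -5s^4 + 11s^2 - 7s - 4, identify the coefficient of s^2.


Read off the coefficient of s^2: 11


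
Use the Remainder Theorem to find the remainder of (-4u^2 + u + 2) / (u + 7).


By the Remainder Theorem, the remainder equals p(-7):
  -4*(-7)^2 = -196
  1*(-7)^1 = -7
  constant: 2
Sum: -196 - 7 + 2 = -201


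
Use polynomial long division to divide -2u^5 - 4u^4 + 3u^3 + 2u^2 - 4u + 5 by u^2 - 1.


(-2u^5 - 4u^4 + 3u^3 + 2u^2 - 4u + 5) / (u^2 - 1)
Step 1: -2u^3 * (u^2 - 1) = -2u^5 + 2u^3; subtract.
Step 2: -4u^2 * (u^2 - 1) = -4u^4 + 4u^2; subtract.
Step 3: u * (u^2 - 1) = u^3 - u; subtract.
Step 4: -2 * (u^2 - 1) = -2u^2 + 2; subtract.
Quotient: -2u^3 - 4u^2 + u - 2, Remainder: -3u + 3


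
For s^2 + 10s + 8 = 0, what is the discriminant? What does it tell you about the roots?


D = b^2 - 4ac = (10)^2 - 4(1)(8) = 100 - 32 = 68
Since D > 0: two distinct irrational roots


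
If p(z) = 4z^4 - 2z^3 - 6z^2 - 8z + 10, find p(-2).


Using direct substitution:
  4 * (-2)^4 = 64
  -2 * (-2)^3 = 16
  -6 * (-2)^2 = -24
  -8 * (-2)^1 = 16
  constant: 10
Sum = 64 + 16 - 24 + 16 + 10 = 82


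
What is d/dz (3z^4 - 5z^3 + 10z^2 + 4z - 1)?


Apply the power rule term by term:
  d/dz(3z^4) = 12z^3
  d/dz(-5z^3) = -15z^2
  d/dz(10z^2) = 20z
  d/dz(4z) = 4
  d/dz(-1) = 0
p'(z) = 12z^3 - 15z^2 + 20z + 4


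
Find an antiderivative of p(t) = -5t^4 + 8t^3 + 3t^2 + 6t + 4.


Reverse power rule on each term:
  ∫ -5t^4 dt = -t^5
  ∫ 8t^3 dt = 2t^4
  ∫ 3t^2 dt = t^3
  ∫ 6t dt = 3t^2
  ∫ 4 dt = 4t
F(t) = -t^5 + 2t^4 + t^3 + 3t^2 + 4t + C


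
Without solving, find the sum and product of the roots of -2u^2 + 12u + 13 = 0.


For au^2+bu+c=0: sum = -b/a, product = c/a.
a=-2, b=12, c=13
Sum = -(12)/-2 = 6
Product = (13)/-2 = -13/2


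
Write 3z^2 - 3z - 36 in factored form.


Roots satisfy r1 + r2 = -b/a = 1 and r1*r2 = c/a = -12.
So r1 = 4, r2 = -3.
3z^2 - 3z - 36 = 3(z - r1)(z - r2) = 3(z - 4)(z + 3)


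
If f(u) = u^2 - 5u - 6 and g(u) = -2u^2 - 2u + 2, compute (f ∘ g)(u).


Substitute g(u) into f:
f(g(u)) = 1*(-2u^2 - 2u + 2)^2 + (-5)*(-2u^2 - 2u + 2) + (-6)
(-2u^2 - 2u + 2)^2 = 4u^4 + 8u^3 - 4u^2 - 8u + 4
Expand and combine: 4u^4 + 8u^3 + 6u^2 + 2u - 12


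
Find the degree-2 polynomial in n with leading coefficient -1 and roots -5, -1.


p(n) = -(n + 5)(n + 1)
Expand: -n^2 - 6n - 5


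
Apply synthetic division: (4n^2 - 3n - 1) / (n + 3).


Synthetic division with c = -3. Coefficients: 4, -3, -1
Bring down 4.
  4 * -3 = -12; -12 - 3 = -15
  -15 * -3 = 45; 45 - 1 = 44
Quotient: 4n - 15, Remainder: 44


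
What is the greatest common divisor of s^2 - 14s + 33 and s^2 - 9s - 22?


Factor each:
  s^2 - 14s + 33 = (s - 11)(s - 3)
  s^2 - 9s - 22 = (s - 11)(s + 2)
Common monic factor: s - 11


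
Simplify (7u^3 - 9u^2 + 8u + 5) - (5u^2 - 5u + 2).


Distribute the minus sign:
  (7u^3 - 9u^2 + 8u + 5)
- (5u^2 - 5u + 2)
Negate second polynomial: -5u^2 + 5u - 2
Add: 7u^3 - 14u^2 + 13u + 3


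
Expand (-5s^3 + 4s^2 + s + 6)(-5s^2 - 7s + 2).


Distribute each term of the first polynomial:
  (-5s^3)(-5s^2 - 7s + 2) = 25s^5 + 35s^4 - 10s^3
  (4s^2)(-5s^2 - 7s + 2) = -20s^4 - 28s^3 + 8s^2
  (s)(-5s^2 - 7s + 2) = -5s^3 - 7s^2 + 2s
  (6)(-5s^2 - 7s + 2) = -30s^2 - 42s + 12
Sum: 25s^5 + 15s^4 - 43s^3 - 29s^2 - 40s + 12


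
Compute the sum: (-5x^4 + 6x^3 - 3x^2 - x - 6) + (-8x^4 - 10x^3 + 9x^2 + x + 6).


Align terms by degree and add:
  -5x^4 + 6x^3 - 3x^2 - x - 6
  -8x^4 - 10x^3 + 9x^2 + x + 6
= -13x^4 - 4x^3 + 6x^2


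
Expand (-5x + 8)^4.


Expand (-5x + 8)^4 by repeated multiplication:
  (-5x + 8)^2 = 25x^2 - 80x + 64
  (-5x + 8)^3 = -125x^3 + 600x^2 - 960x + 512
= 625x^4 - 4000x^3 + 9600x^2 - 10240x + 4096


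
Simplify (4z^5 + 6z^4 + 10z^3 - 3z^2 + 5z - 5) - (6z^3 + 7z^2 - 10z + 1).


Distribute the minus sign:
  (4z^5 + 6z^4 + 10z^3 - 3z^2 + 5z - 5)
- (6z^3 + 7z^2 - 10z + 1)
Negate second polynomial: -6z^3 - 7z^2 + 10z - 1
Add: 4z^5 + 6z^4 + 4z^3 - 10z^2 + 15z - 6


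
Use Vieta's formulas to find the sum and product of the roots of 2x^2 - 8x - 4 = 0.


For ax^2+bx+c=0: sum = -b/a, product = c/a.
a=2, b=-8, c=-4
Sum = -(-8)/2 = 4
Product = (-4)/2 = -2


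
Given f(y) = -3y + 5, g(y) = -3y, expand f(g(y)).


Substitute g(y) into f:
f(g(y)) = -3*(-3y) + 5
Expand and combine: 9y + 5


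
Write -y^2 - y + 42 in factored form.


Roots satisfy r1 + r2 = -b/a = -1 and r1*r2 = c/a = -42.
So r1 = -7, r2 = 6.
-y^2 - y + 42 = -(y - r1)(y - r2) = -(y + 7)(y - 6)


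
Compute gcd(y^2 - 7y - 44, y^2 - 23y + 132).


Factor each:
  y^2 - 7y - 44 = (y - 11)(y + 4)
  y^2 - 23y + 132 = (y - 11)(y - 12)
Common monic factor: y - 11


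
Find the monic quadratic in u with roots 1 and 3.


p(u) = (u - 1)(u - 3)
Expand: u^2 - 4u + 3


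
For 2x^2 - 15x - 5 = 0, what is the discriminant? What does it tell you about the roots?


D = b^2 - 4ac = (-15)^2 - 4(2)(-5) = 225 + 40 = 265
Since D > 0: two distinct irrational roots


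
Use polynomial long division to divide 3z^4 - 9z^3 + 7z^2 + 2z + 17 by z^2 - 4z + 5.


(3z^4 - 9z^3 + 7z^2 + 2z + 17) / (z^2 - 4z + 5)
Step 1: 3z^2 * (z^2 - 4z + 5) = 3z^4 - 12z^3 + 15z^2; subtract.
Step 2: 3z * (z^2 - 4z + 5) = 3z^3 - 12z^2 + 15z; subtract.
Step 3: 4 * (z^2 - 4z + 5) = 4z^2 - 16z + 20; subtract.
Quotient: 3z^2 + 3z + 4, Remainder: 3z - 3


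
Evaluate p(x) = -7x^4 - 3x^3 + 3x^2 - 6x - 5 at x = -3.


Using direct substitution:
  -7 * (-3)^4 = -567
  -3 * (-3)^3 = 81
  3 * (-3)^2 = 27
  -6 * (-3)^1 = 18
  constant: -5
Sum = -567 + 81 + 27 + 18 - 5 = -446


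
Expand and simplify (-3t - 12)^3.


Expand (-3t - 12)^3 by repeated multiplication:
  (-3t - 12)^2 = 9t^2 + 72t + 144
= -27t^3 - 324t^2 - 1296t - 1728


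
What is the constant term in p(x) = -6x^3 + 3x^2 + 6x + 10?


Read off the constant term: 10


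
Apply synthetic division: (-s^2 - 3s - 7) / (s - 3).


Synthetic division with c = 3. Coefficients: -1, -3, -7
Bring down -1.
  -1 * 3 = -3; -3 - 3 = -6
  -6 * 3 = -18; -18 - 7 = -25
Quotient: -s - 6, Remainder: -25


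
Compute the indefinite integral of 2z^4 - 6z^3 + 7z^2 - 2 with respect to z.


Reverse power rule on each term:
  ∫ 2z^4 dz = (2/5)z^5
  ∫ -6z^3 dz = -(3/2)z^4
  ∫ 7z^2 dz = (7/3)z^3
  ∫ -2 dz = -2z
F(z) = (2/5)z^5 - (3/2)z^4 + (7/3)z^3 - 2z + C


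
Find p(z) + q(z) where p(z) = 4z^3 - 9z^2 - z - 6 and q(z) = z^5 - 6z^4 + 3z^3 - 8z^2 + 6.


Align terms by degree and add:
  4z^3 - 9z^2 - z - 6
+ z^5 - 6z^4 + 3z^3 - 8z^2 + 6
= z^5 - 6z^4 + 7z^3 - 17z^2 - z


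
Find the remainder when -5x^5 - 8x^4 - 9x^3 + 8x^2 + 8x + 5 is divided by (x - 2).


By the Remainder Theorem, the remainder equals p(2):
  -5*(2)^5 = -160
  -8*(2)^4 = -128
  -9*(2)^3 = -72
  8*(2)^2 = 32
  8*(2)^1 = 16
  constant: 5
Sum: -160 - 128 - 72 + 32 + 16 + 5 = -307


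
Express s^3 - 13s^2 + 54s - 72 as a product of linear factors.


Try integer roots (divisors of -72). s=6: p(6)=0.
Divide out (s - 6): quotient is s^2 - 7s + 12.
Factor the quadratic: (s - 4)(s - 3)
Result: (s - 6)(s - 4)(s - 3)


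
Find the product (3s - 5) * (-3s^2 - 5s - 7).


Distribute each term of the first polynomial:
  (3s)(-3s^2 - 5s - 7) = -9s^3 - 15s^2 - 21s
  (-5)(-3s^2 - 5s - 7) = 15s^2 + 25s + 35
Sum: -9s^3 + 4s + 35


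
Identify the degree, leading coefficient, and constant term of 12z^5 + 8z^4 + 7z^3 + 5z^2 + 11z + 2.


Highest power of z is 5, with coefficient 12. Constant term is 2.
Degree = 5, leading coefficient = 12, constant term = 2


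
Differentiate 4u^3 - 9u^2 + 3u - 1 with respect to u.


Apply the power rule term by term:
  d/du(4u^3) = 12u^2
  d/du(-9u^2) = -18u
  d/du(3u) = 3
  d/du(-1) = 0
p'(u) = 12u^2 - 18u + 3


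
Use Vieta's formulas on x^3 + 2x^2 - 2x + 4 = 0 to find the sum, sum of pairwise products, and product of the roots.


Monic cubic x^3+bx^2+cx+d=0: sum=-b, pairwise sum=c, product=-d.
b=2, c=-2, d=4
r1+r2+r3 = -2
r1r2+r1r3+r2r3 = -2
r1r2r3 = -4


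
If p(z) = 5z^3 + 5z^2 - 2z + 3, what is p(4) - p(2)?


p(4) = 395
p(2) = 59
p(4) - p(2) = 395 - 59 = 336


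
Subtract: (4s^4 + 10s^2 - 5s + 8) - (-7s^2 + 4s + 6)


Distribute the minus sign:
  (4s^4 + 10s^2 - 5s + 8)
- (-7s^2 + 4s + 6)
Negate second polynomial: 7s^2 - 4s - 6
Add: 4s^4 + 17s^2 - 9s + 2


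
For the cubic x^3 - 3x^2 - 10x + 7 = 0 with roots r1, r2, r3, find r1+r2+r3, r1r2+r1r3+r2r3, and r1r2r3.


Monic cubic x^3+bx^2+cx+d=0: sum=-b, pairwise sum=c, product=-d.
b=-3, c=-10, d=7
r1+r2+r3 = 3
r1r2+r1r3+r2r3 = -10
r1r2r3 = -7


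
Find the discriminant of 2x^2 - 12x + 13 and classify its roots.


D = b^2 - 4ac = (-12)^2 - 4(2)(13) = 144 - 104 = 40
Since D > 0: two distinct irrational roots


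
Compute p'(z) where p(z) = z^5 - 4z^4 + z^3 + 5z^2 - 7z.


Apply the power rule term by term:
  d/dz(z^5) = 5z^4
  d/dz(-4z^4) = -16z^3
  d/dz(z^3) = 3z^2
  d/dz(5z^2) = 10z
  d/dz(-7z) = -7
p'(z) = 5z^4 - 16z^3 + 3z^2 + 10z - 7


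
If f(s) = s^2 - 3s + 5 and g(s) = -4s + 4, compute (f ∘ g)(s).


Substitute g(s) into f:
f(g(s)) = 1*(-4s + 4)^2 + (-3)*(-4s + 4) + 5
(-4s + 4)^2 = 16s^2 - 32s + 16
Expand and combine: 16s^2 - 20s + 9


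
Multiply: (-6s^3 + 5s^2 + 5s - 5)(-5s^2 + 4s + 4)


Distribute each term of the first polynomial:
  (-6s^3)(-5s^2 + 4s + 4) = 30s^5 - 24s^4 - 24s^3
  (5s^2)(-5s^2 + 4s + 4) = -25s^4 + 20s^3 + 20s^2
  (5s)(-5s^2 + 4s + 4) = -25s^3 + 20s^2 + 20s
  (-5)(-5s^2 + 4s + 4) = 25s^2 - 20s - 20
Sum: 30s^5 - 49s^4 - 29s^3 + 65s^2 - 20


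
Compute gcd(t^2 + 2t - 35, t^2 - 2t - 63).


Factor each:
  t^2 + 2t - 35 = (t + 7)(t - 5)
  t^2 - 2t - 63 = (t + 7)(t - 9)
Common monic factor: t + 7


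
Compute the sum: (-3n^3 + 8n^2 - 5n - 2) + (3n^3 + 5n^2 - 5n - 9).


Align terms by degree and add:
  -3n^3 + 8n^2 - 5n - 2
+ 3n^3 + 5n^2 - 5n - 9
= 13n^2 - 10n - 11


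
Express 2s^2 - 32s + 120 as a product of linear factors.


Roots satisfy r1 + r2 = -b/a = 16 and r1*r2 = c/a = 60.
So r1 = 10, r2 = 6.
2s^2 - 32s + 120 = 2(s - r1)(s - r2) = 2(s - 10)(s - 6)


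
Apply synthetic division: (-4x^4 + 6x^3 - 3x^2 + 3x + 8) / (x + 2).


Synthetic division with c = -2. Coefficients: -4, 6, -3, 3, 8
Bring down -4.
  -4 * -2 = 8; 8 + 6 = 14
  14 * -2 = -28; -28 - 3 = -31
  -31 * -2 = 62; 62 + 3 = 65
  65 * -2 = -130; -130 + 8 = -122
Quotient: -4x^3 + 14x^2 - 31x + 65, Remainder: -122


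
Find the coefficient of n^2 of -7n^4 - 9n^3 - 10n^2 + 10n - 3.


Read off the coefficient of n^2: -10


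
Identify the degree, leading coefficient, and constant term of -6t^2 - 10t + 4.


Highest power of t is 2, with coefficient -6. Constant term is 4.
Degree = 2, leading coefficient = -6, constant term = 4


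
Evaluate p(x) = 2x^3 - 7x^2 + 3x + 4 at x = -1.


Using direct substitution:
  2 * (-1)^3 = -2
  -7 * (-1)^2 = -7
  3 * (-1)^1 = -3
  constant: 4
Sum = -2 - 7 - 3 + 4 = -8


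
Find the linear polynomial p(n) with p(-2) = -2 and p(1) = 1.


p(n) = mn + b. Using p(-2)=-2, p(1)=1:
m = (-2 - 1)/(-2 - 1) = -3/-3 = 1
b = -2 - m*(-2) = -2 + 2 = 0
p(n) = n


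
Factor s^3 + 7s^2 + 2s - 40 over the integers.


Try integer roots (divisors of -40). s=2: p(2)=0.
Divide out (s - 2): quotient is s^2 + 9s + 20.
Factor the quadratic: (s + 5)(s + 4)
Result: (s - 2)(s + 5)(s + 4)


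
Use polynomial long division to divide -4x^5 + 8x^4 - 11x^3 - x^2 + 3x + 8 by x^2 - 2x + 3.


(-4x^5 + 8x^4 - 11x^3 - x^2 + 3x + 8) / (x^2 - 2x + 3)
Step 1: -4x^3 * (x^2 - 2x + 3) = -4x^5 + 8x^4 - 12x^3; subtract.
Step 2: 0 * (x^2 - 2x + 3) = 0; subtract.
Step 3: x * (x^2 - 2x + 3) = x^3 - 2x^2 + 3x; subtract.
Step 4: 1 * (x^2 - 2x + 3) = x^2 - 2x + 3; subtract.
Quotient: -4x^3 + x + 1, Remainder: 2x + 5


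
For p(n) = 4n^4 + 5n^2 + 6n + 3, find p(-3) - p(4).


p(-3) = 354
p(4) = 1131
p(-3) - p(4) = 354 - 1131 = -777


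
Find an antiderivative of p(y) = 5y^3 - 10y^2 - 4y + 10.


Reverse power rule on each term:
  ∫ 5y^3 dy = (5/4)y^4
  ∫ -10y^2 dy = -(10/3)y^3
  ∫ -4y dy = -2y^2
  ∫ 10 dy = 10y
F(y) = (5/4)y^4 - (10/3)y^3 - 2y^2 + 10y + C


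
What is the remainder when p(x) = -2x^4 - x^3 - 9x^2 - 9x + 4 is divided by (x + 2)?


By the Remainder Theorem, the remainder equals p(-2):
  -2*(-2)^4 = -32
  -1*(-2)^3 = 8
  -9*(-2)^2 = -36
  -9*(-2)^1 = 18
  constant: 4
Sum: -32 + 8 - 36 + 18 + 4 = -38


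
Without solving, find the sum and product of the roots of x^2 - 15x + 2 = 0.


For ax^2+bx+c=0: sum = -b/a, product = c/a.
a=1, b=-15, c=2
Sum = -(-15)/1 = 15
Product = (2)/1 = 2


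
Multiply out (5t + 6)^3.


Expand (5t + 6)^3 by repeated multiplication:
  (5t + 6)^2 = 25t^2 + 60t + 36
= 125t^3 + 450t^2 + 540t + 216


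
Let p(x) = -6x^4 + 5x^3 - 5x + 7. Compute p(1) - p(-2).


p(1) = 1
p(-2) = -119
p(1) - p(-2) = 1 + 119 = 120


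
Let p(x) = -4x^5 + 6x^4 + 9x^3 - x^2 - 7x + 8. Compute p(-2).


Using direct substitution:
  -4 * (-2)^5 = 128
  6 * (-2)^4 = 96
  9 * (-2)^3 = -72
  -1 * (-2)^2 = -4
  -7 * (-2)^1 = 14
  constant: 8
Sum = 128 + 96 - 72 - 4 + 14 + 8 = 170


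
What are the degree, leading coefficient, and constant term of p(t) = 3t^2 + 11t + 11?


Highest power of t is 2, with coefficient 3. Constant term is 11.
Degree = 2, leading coefficient = 3, constant term = 11


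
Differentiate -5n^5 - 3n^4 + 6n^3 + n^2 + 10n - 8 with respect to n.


Apply the power rule term by term:
  d/dn(-5n^5) = -25n^4
  d/dn(-3n^4) = -12n^3
  d/dn(6n^3) = 18n^2
  d/dn(n^2) = 2n
  d/dn(10n) = 10
  d/dn(-8) = 0
p'(n) = -25n^4 - 12n^3 + 18n^2 + 2n + 10


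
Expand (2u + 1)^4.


Expand (2u + 1)^4 by repeated multiplication:
  (2u + 1)^2 = 4u^2 + 4u + 1
  (2u + 1)^3 = 8u^3 + 12u^2 + 6u + 1
= 16u^4 + 32u^3 + 24u^2 + 8u + 1


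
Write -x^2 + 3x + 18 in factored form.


Roots satisfy r1 + r2 = -b/a = 3 and r1*r2 = c/a = -18.
So r1 = 6, r2 = -3.
-x^2 + 3x + 18 = -(x - r1)(x - r2) = -(x - 6)(x + 3)


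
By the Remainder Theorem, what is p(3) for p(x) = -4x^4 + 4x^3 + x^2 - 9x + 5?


By the Remainder Theorem, the remainder equals p(3):
  -4*(3)^4 = -324
  4*(3)^3 = 108
  1*(3)^2 = 9
  -9*(3)^1 = -27
  constant: 5
Sum: -324 + 108 + 9 - 27 + 5 = -229


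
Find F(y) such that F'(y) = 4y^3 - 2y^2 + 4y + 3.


Reverse power rule on each term:
  ∫ 4y^3 dy = y^4
  ∫ -2y^2 dy = -(2/3)y^3
  ∫ 4y dy = 2y^2
  ∫ 3 dy = 3y
F(y) = y^4 - (2/3)y^3 + 2y^2 + 3y + C


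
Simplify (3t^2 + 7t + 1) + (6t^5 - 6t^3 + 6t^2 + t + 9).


Align terms by degree and add:
  3t^2 + 7t + 1
+ 6t^5 - 6t^3 + 6t^2 + t + 9
= 6t^5 - 6t^3 + 9t^2 + 8t + 10


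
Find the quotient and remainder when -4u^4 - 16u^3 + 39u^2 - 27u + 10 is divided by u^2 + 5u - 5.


(-4u^4 - 16u^3 + 39u^2 - 27u + 10) / (u^2 + 5u - 5)
Step 1: -4u^2 * (u^2 + 5u - 5) = -4u^4 - 20u^3 + 20u^2; subtract.
Step 2: 4u * (u^2 + 5u - 5) = 4u^3 + 20u^2 - 20u; subtract.
Step 3: -1 * (u^2 + 5u - 5) = -u^2 - 5u + 5; subtract.
Quotient: -4u^2 + 4u - 1, Remainder: -2u + 5


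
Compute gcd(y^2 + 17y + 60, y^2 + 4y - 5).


Factor each:
  y^2 + 17y + 60 = (y + 5)(y + 12)
  y^2 + 4y - 5 = (y + 5)(y - 1)
Common monic factor: y + 5


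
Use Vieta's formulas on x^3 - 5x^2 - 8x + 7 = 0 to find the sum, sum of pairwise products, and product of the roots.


Monic cubic x^3+bx^2+cx+d=0: sum=-b, pairwise sum=c, product=-d.
b=-5, c=-8, d=7
r1+r2+r3 = 5
r1r2+r1r3+r2r3 = -8
r1r2r3 = -7


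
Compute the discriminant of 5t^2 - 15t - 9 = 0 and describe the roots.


D = b^2 - 4ac = (-15)^2 - 4(5)(-9) = 225 + 180 = 405
Since D > 0: two distinct irrational roots


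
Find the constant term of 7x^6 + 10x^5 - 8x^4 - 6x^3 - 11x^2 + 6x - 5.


Read off the constant term: -5


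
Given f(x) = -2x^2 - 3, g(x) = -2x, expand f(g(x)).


Substitute g(x) into f:
f(g(x)) = -2*(-2x)^2 + (-3)
(-2x)^2 = 4x^2
Expand and combine: -8x^2 - 3


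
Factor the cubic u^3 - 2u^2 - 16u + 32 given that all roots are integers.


Try integer roots (divisors of 32). u=2: p(2)=0.
Divide out (u - 2): quotient is u^2 - 16.
Factor the quadratic: (u - 4)(u + 4)
Result: (u - 2)(u - 4)(u + 4)


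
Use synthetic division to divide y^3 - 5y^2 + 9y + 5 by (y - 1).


Synthetic division with c = 1. Coefficients: 1, -5, 9, 5
Bring down 1.
  1 * 1 = 1; 1 - 5 = -4
  -4 * 1 = -4; -4 + 9 = 5
  5 * 1 = 5; 5 + 5 = 10
Quotient: y^2 - 4y + 5, Remainder: 10


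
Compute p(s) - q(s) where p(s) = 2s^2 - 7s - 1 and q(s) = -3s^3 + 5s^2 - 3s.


Distribute the minus sign:
  (2s^2 - 7s - 1)
- (-3s^3 + 5s^2 - 3s)
Negate second polynomial: 3s^3 - 5s^2 + 3s
Add: 3s^3 - 3s^2 - 4s - 1


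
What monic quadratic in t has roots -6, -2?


p(t) = (t + 6)(t + 2)
Expand: t^2 + 8t + 12


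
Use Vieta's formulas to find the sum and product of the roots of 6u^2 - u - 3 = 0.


For au^2+bu+c=0: sum = -b/a, product = c/a.
a=6, b=-1, c=-3
Sum = -(-1)/6 = 1/6
Product = (-3)/6 = -1/2


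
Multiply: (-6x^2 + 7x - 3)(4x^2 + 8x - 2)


Distribute each term of the first polynomial:
  (-6x^2)(4x^2 + 8x - 2) = -24x^4 - 48x^3 + 12x^2
  (7x)(4x^2 + 8x - 2) = 28x^3 + 56x^2 - 14x
  (-3)(4x^2 + 8x - 2) = -12x^2 - 24x + 6
Sum: -24x^4 - 20x^3 + 56x^2 - 38x + 6


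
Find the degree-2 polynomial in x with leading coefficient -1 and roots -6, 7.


p(x) = -(x + 6)(x - 7)
Expand: -x^2 + x + 42


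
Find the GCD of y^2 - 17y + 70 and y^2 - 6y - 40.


Factor each:
  y^2 - 17y + 70 = (y - 10)(y - 7)
  y^2 - 6y - 40 = (y - 10)(y + 4)
Common monic factor: y - 10


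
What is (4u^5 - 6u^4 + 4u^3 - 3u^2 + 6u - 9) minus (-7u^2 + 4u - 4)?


Distribute the minus sign:
  (4u^5 - 6u^4 + 4u^3 - 3u^2 + 6u - 9)
- (-7u^2 + 4u - 4)
Negate second polynomial: 7u^2 - 4u + 4
Add: 4u^5 - 6u^4 + 4u^3 + 4u^2 + 2u - 5


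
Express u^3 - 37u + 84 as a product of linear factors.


Try integer roots (divisors of 84). u=4: p(4)=0.
Divide out (u - 4): quotient is u^2 + 4u - 21.
Factor the quadratic: (u + 7)(u - 3)
Result: (u - 4)(u + 7)(u - 3)


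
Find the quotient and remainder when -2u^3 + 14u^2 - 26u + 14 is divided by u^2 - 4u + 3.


(-2u^3 + 14u^2 - 26u + 14) / (u^2 - 4u + 3)
Step 1: -2u * (u^2 - 4u + 3) = -2u^3 + 8u^2 - 6u; subtract.
Step 2: 6 * (u^2 - 4u + 3) = 6u^2 - 24u + 18; subtract.
Quotient: -2u + 6, Remainder: 4u - 4


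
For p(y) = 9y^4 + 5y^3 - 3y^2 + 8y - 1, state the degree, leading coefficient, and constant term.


Highest power of y is 4, with coefficient 9. Constant term is -1.
Degree = 4, leading coefficient = 9, constant term = -1


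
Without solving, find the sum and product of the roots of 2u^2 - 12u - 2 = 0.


For au^2+bu+c=0: sum = -b/a, product = c/a.
a=2, b=-12, c=-2
Sum = -(-12)/2 = 6
Product = (-2)/2 = -1


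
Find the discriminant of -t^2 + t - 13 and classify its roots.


D = b^2 - 4ac = (1)^2 - 4(-1)(-13) = 1 - 52 = -51
Since D < 0: two complex conjugate roots (no real roots)


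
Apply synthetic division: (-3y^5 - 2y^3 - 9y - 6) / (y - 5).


Synthetic division with c = 5. Coefficients: -3, 0, -2, 0, -9, -6
Bring down -3.
  -3 * 5 = -15; -15 + 0 = -15
  -15 * 5 = -75; -75 - 2 = -77
  -77 * 5 = -385; -385 + 0 = -385
  -385 * 5 = -1925; -1925 - 9 = -1934
  -1934 * 5 = -9670; -9670 - 6 = -9676
Quotient: -3y^4 - 15y^3 - 77y^2 - 385y - 1934, Remainder: -9676


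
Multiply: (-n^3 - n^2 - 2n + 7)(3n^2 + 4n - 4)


Distribute each term of the first polynomial:
  (-n^3)(3n^2 + 4n - 4) = -3n^5 - 4n^4 + 4n^3
  (-n^2)(3n^2 + 4n - 4) = -3n^4 - 4n^3 + 4n^2
  (-2n)(3n^2 + 4n - 4) = -6n^3 - 8n^2 + 8n
  (7)(3n^2 + 4n - 4) = 21n^2 + 28n - 28
Sum: -3n^5 - 7n^4 - 6n^3 + 17n^2 + 36n - 28


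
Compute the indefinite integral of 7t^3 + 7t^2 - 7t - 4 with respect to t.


Reverse power rule on each term:
  ∫ 7t^3 dt = (7/4)t^4
  ∫ 7t^2 dt = (7/3)t^3
  ∫ -7t dt = -(7/2)t^2
  ∫ -4 dt = -4t
F(t) = (7/4)t^4 + (7/3)t^3 - (7/2)t^2 - 4t + C


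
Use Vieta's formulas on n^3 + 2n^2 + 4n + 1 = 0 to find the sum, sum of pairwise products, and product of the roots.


Monic cubic n^3+bn^2+cn+d=0: sum=-b, pairwise sum=c, product=-d.
b=2, c=4, d=1
r1+r2+r3 = -2
r1r2+r1r3+r2r3 = 4
r1r2r3 = -1


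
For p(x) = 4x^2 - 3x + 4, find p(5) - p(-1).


p(5) = 89
p(-1) = 11
p(5) - p(-1) = 89 - 11 = 78


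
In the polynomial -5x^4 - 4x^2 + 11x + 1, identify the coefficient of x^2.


Read off the coefficient of x^2: -4


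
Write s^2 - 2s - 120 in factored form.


Roots satisfy r1 + r2 = -b/a = 2 and r1*r2 = c/a = -120.
So r1 = -10, r2 = 12.
s^2 - 2s - 120 = (s - r1)(s - r2) = (s + 10)(s - 12)


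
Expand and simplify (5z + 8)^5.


Expand (5z + 8)^5 by repeated multiplication:
  (5z + 8)^2 = 25z^2 + 80z + 64
  (5z + 8)^3 = 125z^3 + 600z^2 + 960z + 512
  (5z + 8)^4 = 625z^4 + 4000z^3 + 9600z^2 + 10240z + 4096
= 3125z^5 + 25000z^4 + 80000z^3 + 128000z^2 + 102400z + 32768


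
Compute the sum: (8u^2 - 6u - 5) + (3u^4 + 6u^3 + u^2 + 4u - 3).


Align terms by degree and add:
  8u^2 - 6u - 5
+ 3u^4 + 6u^3 + u^2 + 4u - 3
= 3u^4 + 6u^3 + 9u^2 - 2u - 8


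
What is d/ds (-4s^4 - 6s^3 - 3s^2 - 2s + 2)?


Apply the power rule term by term:
  d/ds(-4s^4) = -16s^3
  d/ds(-6s^3) = -18s^2
  d/ds(-3s^2) = -6s
  d/ds(-2s) = -2
  d/ds(2) = 0
p'(s) = -16s^3 - 18s^2 - 6s - 2


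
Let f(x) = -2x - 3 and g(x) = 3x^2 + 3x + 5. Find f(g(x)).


Substitute g(x) into f:
f(g(x)) = -2*(3x^2 + 3x + 5) + (-3)
Expand and combine: -6x^2 - 6x - 13


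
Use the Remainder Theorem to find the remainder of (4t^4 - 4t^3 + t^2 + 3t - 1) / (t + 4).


By the Remainder Theorem, the remainder equals p(-4):
  4*(-4)^4 = 1024
  -4*(-4)^3 = 256
  1*(-4)^2 = 16
  3*(-4)^1 = -12
  constant: -1
Sum: 1024 + 256 + 16 - 12 - 1 = 1283


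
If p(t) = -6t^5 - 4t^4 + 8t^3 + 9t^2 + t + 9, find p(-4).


Using direct substitution:
  -6 * (-4)^5 = 6144
  -4 * (-4)^4 = -1024
  8 * (-4)^3 = -512
  9 * (-4)^2 = 144
  1 * (-4)^1 = -4
  constant: 9
Sum = 6144 - 1024 - 512 + 144 - 4 + 9 = 4757


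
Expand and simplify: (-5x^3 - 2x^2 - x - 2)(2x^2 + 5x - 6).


Distribute each term of the first polynomial:
  (-5x^3)(2x^2 + 5x - 6) = -10x^5 - 25x^4 + 30x^3
  (-2x^2)(2x^2 + 5x - 6) = -4x^4 - 10x^3 + 12x^2
  (-x)(2x^2 + 5x - 6) = -2x^3 - 5x^2 + 6x
  (-2)(2x^2 + 5x - 6) = -4x^2 - 10x + 12
Sum: -10x^5 - 29x^4 + 18x^3 + 3x^2 - 4x + 12


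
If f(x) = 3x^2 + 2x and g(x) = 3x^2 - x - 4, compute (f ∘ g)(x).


Substitute g(x) into f:
f(g(x)) = 3*(3x^2 - x - 4)^2 + 2*(3x^2 - x - 4)
(3x^2 - x - 4)^2 = 9x^4 - 6x^3 - 23x^2 + 8x + 16
Expand and combine: 27x^4 - 18x^3 - 63x^2 + 22x + 40


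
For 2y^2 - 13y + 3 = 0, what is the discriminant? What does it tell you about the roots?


D = b^2 - 4ac = (-13)^2 - 4(2)(3) = 169 - 24 = 145
Since D > 0: two distinct irrational roots


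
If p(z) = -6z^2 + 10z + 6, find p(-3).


Using direct substitution:
  -6 * (-3)^2 = -54
  10 * (-3)^1 = -30
  constant: 6
Sum = -54 - 30 + 6 = -78


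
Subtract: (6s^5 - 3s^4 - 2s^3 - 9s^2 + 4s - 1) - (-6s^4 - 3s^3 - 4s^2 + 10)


Distribute the minus sign:
  (6s^5 - 3s^4 - 2s^3 - 9s^2 + 4s - 1)
- (-6s^4 - 3s^3 - 4s^2 + 10)
Negate second polynomial: 6s^4 + 3s^3 + 4s^2 - 10
Add: 6s^5 + 3s^4 + s^3 - 5s^2 + 4s - 11


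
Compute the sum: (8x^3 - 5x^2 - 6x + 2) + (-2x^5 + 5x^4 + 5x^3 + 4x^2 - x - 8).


Align terms by degree and add:
  8x^3 - 5x^2 - 6x + 2
  -2x^5 + 5x^4 + 5x^3 + 4x^2 - x - 8
= -2x^5 + 5x^4 + 13x^3 - x^2 - 7x - 6


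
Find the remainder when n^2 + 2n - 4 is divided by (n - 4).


By the Remainder Theorem, the remainder equals p(4):
  1*(4)^2 = 16
  2*(4)^1 = 8
  constant: -4
Sum: 16 + 8 - 4 = 20


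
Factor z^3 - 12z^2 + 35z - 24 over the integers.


Try integer roots (divisors of -24). z=1: p(1)=0.
Divide out (z - 1): quotient is z^2 - 11z + 24.
Factor the quadratic: (z - 8)(z - 3)
Result: (z - 1)(z - 8)(z - 3)


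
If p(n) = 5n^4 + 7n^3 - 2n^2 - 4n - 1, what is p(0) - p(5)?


p(0) = -1
p(5) = 3929
p(0) - p(5) = -1 - 3929 = -3930


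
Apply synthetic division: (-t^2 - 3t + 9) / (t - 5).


Synthetic division with c = 5. Coefficients: -1, -3, 9
Bring down -1.
  -1 * 5 = -5; -5 - 3 = -8
  -8 * 5 = -40; -40 + 9 = -31
Quotient: -t - 8, Remainder: -31


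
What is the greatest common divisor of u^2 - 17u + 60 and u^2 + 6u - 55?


Factor each:
  u^2 - 17u + 60 = (u - 5)(u - 12)
  u^2 + 6u - 55 = (u - 5)(u + 11)
Common monic factor: u - 5


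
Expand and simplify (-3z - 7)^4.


Expand (-3z - 7)^4 by repeated multiplication:
  (-3z - 7)^2 = 9z^2 + 42z + 49
  (-3z - 7)^3 = -27z^3 - 189z^2 - 441z - 343
= 81z^4 + 756z^3 + 2646z^2 + 4116z + 2401


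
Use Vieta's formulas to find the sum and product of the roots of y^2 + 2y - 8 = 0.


For ay^2+by+c=0: sum = -b/a, product = c/a.
a=1, b=2, c=-8
Sum = -(2)/1 = -2
Product = (-8)/1 = -8


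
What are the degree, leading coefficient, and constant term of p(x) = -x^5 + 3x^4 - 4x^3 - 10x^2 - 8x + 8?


Highest power of x is 5, with coefficient -1. Constant term is 8.
Degree = 5, leading coefficient = -1, constant term = 8


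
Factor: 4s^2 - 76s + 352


Roots satisfy r1 + r2 = -b/a = 19 and r1*r2 = c/a = 88.
So r1 = 8, r2 = 11.
4s^2 - 76s + 352 = 4(s - r1)(s - r2) = 4(s - 8)(s - 11)


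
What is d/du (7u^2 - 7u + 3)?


Apply the power rule term by term:
  d/du(7u^2) = 14u
  d/du(-7u) = -7
  d/du(3) = 0
p'(u) = 14u - 7


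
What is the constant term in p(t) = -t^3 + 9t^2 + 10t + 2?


Read off the constant term: 2


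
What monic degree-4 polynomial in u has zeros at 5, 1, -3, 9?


p(u) = (u - 5)(u - 1)(u + 3)(u - 9)
Expand: u^4 - 12u^3 + 14u^2 + 132u - 135


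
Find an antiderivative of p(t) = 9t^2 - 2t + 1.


Reverse power rule on each term:
  ∫ 9t^2 dt = 3t^3
  ∫ -2t dt = -t^2
  ∫ 1 dt = t
F(t) = 3t^3 - t^2 + t + C


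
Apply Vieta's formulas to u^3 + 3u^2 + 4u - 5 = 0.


Monic cubic u^3+bu^2+cu+d=0: sum=-b, pairwise sum=c, product=-d.
b=3, c=4, d=-5
r1+r2+r3 = -3
r1r2+r1r3+r2r3 = 4
r1r2r3 = 5


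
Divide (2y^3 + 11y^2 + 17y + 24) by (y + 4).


(2y^3 + 11y^2 + 17y + 24) / (y + 4)
Step 1: 2y^2 * (y + 4) = 2y^3 + 8y^2; subtract.
Step 2: 3y * (y + 4) = 3y^2 + 12y; subtract.
Step 3: 5 * (y + 4) = 5y + 20; subtract.
Quotient: 2y^2 + 3y + 5, Remainder: 4


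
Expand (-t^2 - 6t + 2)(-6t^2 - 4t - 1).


Distribute each term of the first polynomial:
  (-t^2)(-6t^2 - 4t - 1) = 6t^4 + 4t^3 + t^2
  (-6t)(-6t^2 - 4t - 1) = 36t^3 + 24t^2 + 6t
  (2)(-6t^2 - 4t - 1) = -12t^2 - 8t - 2
Sum: 6t^4 + 40t^3 + 13t^2 - 2t - 2


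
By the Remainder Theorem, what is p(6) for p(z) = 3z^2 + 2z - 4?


By the Remainder Theorem, the remainder equals p(6):
  3*(6)^2 = 108
  2*(6)^1 = 12
  constant: -4
Sum: 108 + 12 - 4 = 116


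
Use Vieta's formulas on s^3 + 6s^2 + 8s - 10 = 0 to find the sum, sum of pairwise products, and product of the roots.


Monic cubic s^3+bs^2+cs+d=0: sum=-b, pairwise sum=c, product=-d.
b=6, c=8, d=-10
r1+r2+r3 = -6
r1r2+r1r3+r2r3 = 8
r1r2r3 = 10


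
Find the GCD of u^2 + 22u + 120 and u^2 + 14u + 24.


Factor each:
  u^2 + 22u + 120 = (u + 12)(u + 10)
  u^2 + 14u + 24 = (u + 12)(u + 2)
Common monic factor: u + 12


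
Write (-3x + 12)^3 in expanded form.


Expand (-3x + 12)^3 by repeated multiplication:
  (-3x + 12)^2 = 9x^2 - 72x + 144
= -27x^3 + 324x^2 - 1296x + 1728


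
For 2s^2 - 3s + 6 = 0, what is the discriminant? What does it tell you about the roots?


D = b^2 - 4ac = (-3)^2 - 4(2)(6) = 9 - 48 = -39
Since D < 0: two complex conjugate roots (no real roots)


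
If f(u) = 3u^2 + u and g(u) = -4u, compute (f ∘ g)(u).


Substitute g(u) into f:
f(g(u)) = 3*(-4u)^2 + 1*(-4u)
(-4u)^2 = 16u^2
Expand and combine: 48u^2 - 4u


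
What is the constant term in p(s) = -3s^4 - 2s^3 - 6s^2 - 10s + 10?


Read off the constant term: 10


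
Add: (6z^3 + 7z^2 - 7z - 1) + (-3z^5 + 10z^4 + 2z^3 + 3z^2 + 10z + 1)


Align terms by degree and add:
  6z^3 + 7z^2 - 7z - 1
  -3z^5 + 10z^4 + 2z^3 + 3z^2 + 10z + 1
= -3z^5 + 10z^4 + 8z^3 + 10z^2 + 3z


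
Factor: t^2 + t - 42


Roots satisfy r1 + r2 = -b/a = -1 and r1*r2 = c/a = -42.
So r1 = -7, r2 = 6.
t^2 + t - 42 = (t - r1)(t - r2) = (t + 7)(t - 6)


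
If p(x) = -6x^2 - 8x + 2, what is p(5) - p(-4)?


p(5) = -188
p(-4) = -62
p(5) - p(-4) = -188 + 62 = -126


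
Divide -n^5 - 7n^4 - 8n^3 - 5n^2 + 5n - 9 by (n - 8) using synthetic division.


Synthetic division with c = 8. Coefficients: -1, -7, -8, -5, 5, -9
Bring down -1.
  -1 * 8 = -8; -8 - 7 = -15
  -15 * 8 = -120; -120 - 8 = -128
  -128 * 8 = -1024; -1024 - 5 = -1029
  -1029 * 8 = -8232; -8232 + 5 = -8227
  -8227 * 8 = -65816; -65816 - 9 = -65825
Quotient: -n^4 - 15n^3 - 128n^2 - 1029n - 8227, Remainder: -65825


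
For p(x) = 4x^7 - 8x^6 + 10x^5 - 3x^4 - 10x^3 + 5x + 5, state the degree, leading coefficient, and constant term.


Highest power of x is 7, with coefficient 4. Constant term is 5.
Degree = 7, leading coefficient = 4, constant term = 5


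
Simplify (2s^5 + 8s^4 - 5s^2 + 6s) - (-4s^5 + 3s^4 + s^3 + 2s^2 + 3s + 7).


Distribute the minus sign:
  (2s^5 + 8s^4 - 5s^2 + 6s)
- (-4s^5 + 3s^4 + s^3 + 2s^2 + 3s + 7)
Negate second polynomial: 4s^5 - 3s^4 - s^3 - 2s^2 - 3s - 7
Add: 6s^5 + 5s^4 - s^3 - 7s^2 + 3s - 7
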